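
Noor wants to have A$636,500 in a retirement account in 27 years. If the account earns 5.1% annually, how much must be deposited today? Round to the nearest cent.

A$166,159.46

PV = 636,500 / (1 + 0.051)^27 = 636,500 / 3.830658 = 166,159.4612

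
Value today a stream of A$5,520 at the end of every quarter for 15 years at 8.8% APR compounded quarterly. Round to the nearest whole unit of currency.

With 4 periods per year: i = 0.022, n = 60.
Annuity factor a(60|0.022) = 33.137017; PV = 5520 × 33.137017 = 182,916.3343

A$182,916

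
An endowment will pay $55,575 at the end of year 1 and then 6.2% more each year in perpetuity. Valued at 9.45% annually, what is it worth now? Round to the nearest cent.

$1,710,000.00

PV = PMT / (i − g) = 55575 / (0.0945 − 0.062) = 55575 / 0.032500 = 1,710,000.0000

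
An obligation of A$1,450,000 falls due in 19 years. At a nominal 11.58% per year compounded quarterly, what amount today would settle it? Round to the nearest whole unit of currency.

With 4 periods per year: i = 0.02895, n = 76.
Discount factor = (1+0.02895)^(−76) = 0.114297; PV = 1,450,000 × 0.114297 = 165,730.8538

A$165,731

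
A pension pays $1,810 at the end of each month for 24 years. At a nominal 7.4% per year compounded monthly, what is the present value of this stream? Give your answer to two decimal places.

$243,545.79

Periodic rate i = 0.074/12 = 0.00616667; n = 24 × 12 = 288 periods.
Annuity factor a(288|0.00616667) = 134.555685; PV = 1810 × 134.555685 = 243,545.7898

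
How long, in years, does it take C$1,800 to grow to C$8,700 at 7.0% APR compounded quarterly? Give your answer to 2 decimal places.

22.70 years

Periodic rate i = 0.07/4 = 0.0175.
(1+i)^n = 8700/1800 = 4.83333, so n = ln 4.83333 / ln 1.0175 = 90.8161 quarters
= 90.8161/4 years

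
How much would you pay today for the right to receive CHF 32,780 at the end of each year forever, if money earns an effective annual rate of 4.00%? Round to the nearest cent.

PV = PMT / i = 32780 / 0.04 = 819,500.0000

CHF 819,500.00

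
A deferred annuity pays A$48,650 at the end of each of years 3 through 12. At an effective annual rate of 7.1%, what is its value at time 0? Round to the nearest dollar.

Value one period before first payment (t=2): 48650 × [1 − (1+0.071)^(−10)] / 0.071 = 48650 × 6.991230 = 340,123.3232
PV₀ = 340,123.3232 / (1+0.071)^2 = 340,123.3232 / 1.147041 = 296,522.3764

A$296,522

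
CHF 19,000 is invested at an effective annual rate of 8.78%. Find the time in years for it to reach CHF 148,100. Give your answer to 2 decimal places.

24.40 years

n = ln(148100/19000) / ln(1+0.0878) = ln(7.79474) / 0.084157 = 24.4001 years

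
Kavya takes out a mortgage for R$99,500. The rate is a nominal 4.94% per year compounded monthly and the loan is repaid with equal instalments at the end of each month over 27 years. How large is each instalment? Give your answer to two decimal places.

Periodic rate i = 0.0494/12 = 0.00411667; n = 27 × 12 = 324 periods.
Annuity-PV factor = 178.737691; PMT = 99500 / 178.737691 = 556.6817

R$556.68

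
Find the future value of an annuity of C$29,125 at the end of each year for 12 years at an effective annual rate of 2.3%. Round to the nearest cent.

FV = PMT · [(1+i)^n − 1] / i = 29125 · 13.640630 = 397,283.3594

C$397,283.36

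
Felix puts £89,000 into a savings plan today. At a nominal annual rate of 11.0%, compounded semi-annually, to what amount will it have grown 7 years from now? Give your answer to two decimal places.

Periodic rate i = 0.11/2 = 0.055; n = 7 × 2 = 14 periods.
FV = PV·(1+i)^n = 89,000 × 2.116091 = 188,332.1401

£188,332.14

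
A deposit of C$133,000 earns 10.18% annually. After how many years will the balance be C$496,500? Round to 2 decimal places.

13.59 years

n = ln(496500/133000) / ln(1+0.1018) = ln(3.73308) / 0.096945 = 13.5874 years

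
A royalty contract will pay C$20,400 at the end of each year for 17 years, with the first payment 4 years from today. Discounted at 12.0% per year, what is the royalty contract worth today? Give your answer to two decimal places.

PV at t=3 (ordinary 17-year annuity): 20400 × a(17|0.12) = 20400 × 7.119630 = 145,240.4620
Discount back 3 years: 145,240.4620 × (1+0.12)^(−3) = 145,240.4620 × 0.711780 = 103,379.2921

C$103,379.29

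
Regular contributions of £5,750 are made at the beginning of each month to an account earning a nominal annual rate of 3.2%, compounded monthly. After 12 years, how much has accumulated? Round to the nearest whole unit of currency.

i = 0.032/12 = 0.00266667 per month; n = 12·12 = 144.
Accumulation factor s(144|0.00266667) × (1+i) = 175.740624; FV = 5750 × 175.740624 = 1,010,508.5880
(Beginning-of-period payments → annuity-due factor ×(1+i).)

£1,010,509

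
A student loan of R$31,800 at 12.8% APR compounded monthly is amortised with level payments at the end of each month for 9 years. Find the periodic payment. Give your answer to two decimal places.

R$497.32

Periodic rate i = 0.128/12 = 0.0106667; n = 9 × 12 = 108 periods.
Annuity-PV factor = 63.943326; PMT = 31800 / 63.943326 = 497.3154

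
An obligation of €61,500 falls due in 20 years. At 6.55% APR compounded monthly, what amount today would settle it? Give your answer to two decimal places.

With 12 periods per year: i = 0.00545833, n = 240.
PV = FV·(1+i)^(−n) = 61,500 × 0.270783 = 16,653.1506

€16,653.15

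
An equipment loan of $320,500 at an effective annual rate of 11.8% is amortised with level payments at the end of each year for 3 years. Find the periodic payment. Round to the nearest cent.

PMT = 320500 / ( [1 − (1+0.118)^(−3)] / 0.118 ) = 320500 / 2.410110 = 132,981.4799

$132,981.48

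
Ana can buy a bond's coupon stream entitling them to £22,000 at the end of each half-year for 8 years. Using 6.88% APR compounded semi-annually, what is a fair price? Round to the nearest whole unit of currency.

£267,273

i = 0.0688/2 = 0.0344 per half-year; n = 8·2 = 16.
PV = PMT · [1 − (1+i)^(−n)] / i = 22000 · 12.148793 = 267,273.4477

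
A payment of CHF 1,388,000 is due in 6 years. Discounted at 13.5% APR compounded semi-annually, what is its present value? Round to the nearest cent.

CHF 633,833.02

With 2 periods per year: i = 0.0675, n = 12.
PV = FV·(1+i)^(−n) = 1,388,000 × 0.456652 = 633,833.0221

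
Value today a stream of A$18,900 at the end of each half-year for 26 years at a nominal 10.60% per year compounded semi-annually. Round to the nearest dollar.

A$332,287

i = 0.106/2 = 0.053 per half-year; n = 26·2 = 52.
Annuity factor a(52|0.053) = 17.581309; PV = 18900 × 17.581309 = 332,286.7379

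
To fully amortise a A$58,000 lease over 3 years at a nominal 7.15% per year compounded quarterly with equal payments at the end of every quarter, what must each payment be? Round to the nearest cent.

i = 0.0715/4 = 0.017875 per quarter; n = 3·4 = 12.
PMT = 58000 / ( [1 − (1+0.017875)^(−12)] / 0.017875 ) = 58000 / 10.714682 = 5,413.1331

A$5,413.13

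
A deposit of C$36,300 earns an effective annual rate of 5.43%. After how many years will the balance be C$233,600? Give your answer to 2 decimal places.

35.21 years

n = ln(233600/36300) / ln(1+0.0543) = ln(6.43526) / 0.052877 = 35.2098 years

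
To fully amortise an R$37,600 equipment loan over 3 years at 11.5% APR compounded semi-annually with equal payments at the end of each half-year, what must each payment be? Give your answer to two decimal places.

i = 0.115/2 = 0.0575 per half-year; n = 3·2 = 6.
Annuity-PV factor = 4.956187; PMT = 37600 / 4.956187 = 7,586.4777

R$7,586.48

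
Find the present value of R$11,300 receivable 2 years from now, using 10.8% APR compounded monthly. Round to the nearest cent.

R$9,113.61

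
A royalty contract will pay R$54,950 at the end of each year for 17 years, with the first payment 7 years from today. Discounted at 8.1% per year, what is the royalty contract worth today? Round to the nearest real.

PV at t=6 (ordinary 17-year annuity): 54950 × a(17|0.081) = 54950 × 9.061112 = 497,908.0807
Discount back 6 years: 497,908.0807 × (1+0.081)^(−6) = 497,908.0807 × 0.626680 = 312,029.0371

R$312,029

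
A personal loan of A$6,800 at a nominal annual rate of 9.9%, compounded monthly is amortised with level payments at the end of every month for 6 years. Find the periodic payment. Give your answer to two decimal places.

Periodic rate i = 0.099/12 = 0.00825; n = 6 × 12 = 72 periods.
PMT = 6800 / ( [1 − (1+0.00825)^(−72)] / 0.00825 ) = 6800 / 54.125883 = 125.6331

A$125.63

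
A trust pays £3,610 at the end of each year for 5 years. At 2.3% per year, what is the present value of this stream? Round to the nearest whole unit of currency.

£16,868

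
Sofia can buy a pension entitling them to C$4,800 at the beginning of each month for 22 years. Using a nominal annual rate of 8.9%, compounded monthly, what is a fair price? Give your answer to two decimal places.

i = 0.089/12 = 0.00741667 per month; n = 22·12 = 264.
PV = 4800 × [1 − (1+0.00741667)^(−264)] / 0.00741667 × (1+i) = 4800 × 116.521133 = 559,301.4378
(Beginning-of-period payments → annuity-due factor ×(1+i).)

C$559,301.44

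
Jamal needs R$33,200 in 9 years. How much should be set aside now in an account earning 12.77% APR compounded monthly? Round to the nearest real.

i = 0.1277/12 = 0.0106417 per month; n = 9·12 = 108.
Discount factor = (1+0.0106417)^(−108) = 0.318788; PV = 33,200 × 0.318788 = 10,583.7739

R$10,584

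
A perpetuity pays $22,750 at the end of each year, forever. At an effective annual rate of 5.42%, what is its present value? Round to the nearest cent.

PV = C/r = 22750/0.0542 = 419,741.6974

$419,741.70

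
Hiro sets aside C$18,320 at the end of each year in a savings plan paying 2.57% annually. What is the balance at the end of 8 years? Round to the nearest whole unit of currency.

FV = PMT · [(1+i)^n − 1] / i = 18320 · 8.757800 = 160,442.9035

C$160,443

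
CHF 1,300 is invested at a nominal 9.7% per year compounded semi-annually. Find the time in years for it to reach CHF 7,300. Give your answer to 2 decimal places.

18.22 years

Periodic rate i = 0.097/2 = 0.0485.
n = ln(7300/1300) / ln(1+0.0485) = ln(5.61538) / 0.047361 = 36.4335 half-years
= 36.4335/2 years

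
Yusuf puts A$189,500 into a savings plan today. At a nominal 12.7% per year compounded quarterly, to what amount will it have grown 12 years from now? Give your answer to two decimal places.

With 4 periods per year: i = 0.03175, n = 48.
189,500 × (1+0.03175)^48 = 189,500 × 4.483064 = 849,540.5957

A$849,540.60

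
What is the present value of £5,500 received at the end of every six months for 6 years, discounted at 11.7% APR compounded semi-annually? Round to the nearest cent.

£46,492.71

Periodic rate i = 0.117/2 = 0.0585; n = 6 × 2 = 12 periods.
PV = PMT · [1 − (1+i)^(−n)] / i = 5500 · 8.453220 = 46,492.7123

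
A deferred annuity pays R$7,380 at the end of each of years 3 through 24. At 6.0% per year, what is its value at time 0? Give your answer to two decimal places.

PV at t=2 (ordinary 22-year annuity): 7380 × a(22|0.06) = 7380 × 12.041582 = 88,866.8731
PV₀ = 88,866.8731 / (1+0.06)^2 = 88,866.8731 / 1.123600 = 79,091.2007

R$79,091.20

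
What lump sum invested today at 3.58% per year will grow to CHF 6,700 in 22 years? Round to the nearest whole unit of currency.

PV = 6,700 / (1 + 0.0358)^22 = 6,700 / 2.168053 = 3,090.3300

CHF 3,090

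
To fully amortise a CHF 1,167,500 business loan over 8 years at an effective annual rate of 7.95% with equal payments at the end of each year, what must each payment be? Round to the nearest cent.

PMT = 1.1675e+06 / ( [1 − (1+0.0795)^(−8)] / 0.0795 ) = 1.1675e+06 / 5.757559 = 202,776.9042

CHF 202,776.90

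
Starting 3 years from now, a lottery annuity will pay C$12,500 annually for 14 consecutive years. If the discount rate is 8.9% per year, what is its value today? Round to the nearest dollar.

Value one period before first payment (t=2): 12500 × [1 − (1+0.089)^(−14)] / 0.089 = 12500 × 7.830151 = 97,876.8857
PV₀ = 97,876.8857 / (1+0.089)^2 = 97,876.8857 / 1.185921 = 82,532.3826

C$82,532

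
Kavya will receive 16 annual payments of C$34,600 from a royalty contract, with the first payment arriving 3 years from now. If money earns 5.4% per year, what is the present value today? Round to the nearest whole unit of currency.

C$328,139

Value one period before first payment (t=2): 34600 × [1 − (1+0.054)^(−16)] / 0.054 = 34600 × 10.535696 = 364,535.0864
PV₀ = 364,535.0864 / (1+0.054)^2 = 364,535.0864 / 1.110916 = 328,139.1990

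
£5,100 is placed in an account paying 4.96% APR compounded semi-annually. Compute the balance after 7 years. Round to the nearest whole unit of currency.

£7,187

With 2 periods per year: i = 0.0248, n = 14.
5,100 × (1+0.0248)^14 = 5,100 × 1.409119 = 7,186.5063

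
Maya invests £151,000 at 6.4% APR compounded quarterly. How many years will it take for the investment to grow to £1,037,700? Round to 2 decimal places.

30.36 years

Periodic rate i = 0.064/4 = 0.016.
(1+i)^n = 1.0377e+06/151000 = 6.87219, so n = ln 6.87219 / ln 1.016 = 121.4288 quarters
= 121.4288/4 years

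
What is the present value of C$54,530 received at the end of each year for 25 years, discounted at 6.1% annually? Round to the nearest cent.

PV = 54530 × [1 − (1+0.061)^(−25)] / 0.061 = 54530 × 12.662784 = 690,501.5848

C$690,501.58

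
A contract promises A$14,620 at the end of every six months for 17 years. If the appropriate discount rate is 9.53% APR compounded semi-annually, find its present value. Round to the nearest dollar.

A$243,793

With 2 periods per year: i = 0.04765, n = 34.
PV = PMT · [1 − (1+i)^(−n)] / i = 14620 · 16.675283 = 243,792.6316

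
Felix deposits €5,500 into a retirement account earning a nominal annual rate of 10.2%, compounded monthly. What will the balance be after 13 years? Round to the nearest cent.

€20,596.98

i = 0.102/12 = 0.0085 per month; n = 13·12 = 156.
FV = 5,500 × (1 + 0.0085)^156 = 20,596.9771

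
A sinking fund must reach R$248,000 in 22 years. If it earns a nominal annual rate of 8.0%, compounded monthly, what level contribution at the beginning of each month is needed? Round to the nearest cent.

With 12 periods per year: i = 0.00666667, n = 264.
PMT = 248000 / ( [(1+0.00666667)^264 − 1] / 0.00666667 × (1+i) ) = 248000 / 721.566714 = 343.6966

R$343.70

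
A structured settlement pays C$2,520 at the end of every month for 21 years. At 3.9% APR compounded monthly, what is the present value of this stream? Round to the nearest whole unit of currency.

C$433,085

Periodic rate i = 0.039/12 = 0.00325; n = 21 × 12 = 252 periods.
PV = PMT · [1 − (1+i)^(−n)] / i = 2520 · 171.859024 = 433,084.7396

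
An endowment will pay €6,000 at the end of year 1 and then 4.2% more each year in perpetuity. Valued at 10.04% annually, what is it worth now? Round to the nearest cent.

PV = PMT / (i − g) = 6000 / (0.1004 − 0.042) = 6000 / 0.058400 = 102,739.7260

€102,739.73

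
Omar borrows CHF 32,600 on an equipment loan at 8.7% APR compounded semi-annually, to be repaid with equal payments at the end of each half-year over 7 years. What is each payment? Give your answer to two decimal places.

CHF 3,157.94

With 2 periods per year: i = 0.0435, n = 14.
PMT = 32600 / ( [1 − (1+0.0435)^(−14)] / 0.0435 ) = 32600 / 10.323179 = 3,157.9419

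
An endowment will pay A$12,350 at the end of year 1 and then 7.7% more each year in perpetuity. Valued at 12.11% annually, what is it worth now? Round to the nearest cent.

A$280,045.35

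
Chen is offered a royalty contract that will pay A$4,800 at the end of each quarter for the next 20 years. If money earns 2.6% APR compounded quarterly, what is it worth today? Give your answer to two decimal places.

A$298,691.60

i = 0.026/4 = 0.0065 per quarter; n = 20·4 = 80.
PV = 4800 × [1 − (1+0.0065)^(−80)] / 0.0065 = 4800 × 62.227416 = 298,691.5960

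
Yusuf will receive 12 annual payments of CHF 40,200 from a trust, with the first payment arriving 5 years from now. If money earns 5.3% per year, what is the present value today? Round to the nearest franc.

CHF 284,963

Value one period before first payment (t=4): 40200 × [1 − (1+0.053)^(−12)] / 0.053 = 40200 × 8.715175 = 350,350.0312
Discount back 4 years: 350,350.0312 × (1+0.053)^(−4) = 350,350.0312 × 0.813367 = 284,963.1322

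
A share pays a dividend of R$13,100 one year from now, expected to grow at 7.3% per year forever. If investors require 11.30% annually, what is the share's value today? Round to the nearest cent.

R$327,500.00

PV = D₁/(r − g) = 13100/(0.113 − 0.073) = 327,500.0000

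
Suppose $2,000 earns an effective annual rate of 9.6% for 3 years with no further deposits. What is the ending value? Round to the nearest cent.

FV = PV·(1+i)^n = 2,000 × 1.316533 = 2,633.0655

$2,633.07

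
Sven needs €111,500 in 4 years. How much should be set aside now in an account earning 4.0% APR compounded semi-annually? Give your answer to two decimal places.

i = 0.04/2 = 0.02 per half-year; n = 4·2 = 8.
PV = FV·(1+i)^(−n) = 111,500 × 0.853490 = 95,164.1764

€95,164.18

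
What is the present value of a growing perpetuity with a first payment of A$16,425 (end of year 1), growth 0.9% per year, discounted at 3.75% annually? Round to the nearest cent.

A$576,315.79

PV = D₁/(r − g) = 16425/(0.0375 − 0.009) = 576,315.7895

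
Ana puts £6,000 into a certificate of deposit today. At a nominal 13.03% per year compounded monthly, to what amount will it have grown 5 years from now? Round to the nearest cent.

Periodic rate i = 0.1303/12 = 0.0108583; n = 5 × 12 = 60 periods.
FV = 6,000 × (1 + 0.0108583)^60 = 11,470.1472

£11,470.15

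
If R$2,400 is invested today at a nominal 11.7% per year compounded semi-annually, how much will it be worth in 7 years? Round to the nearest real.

i = 0.117/2 = 0.0585 per half-year; n = 7·2 = 14.
FV = 2,400 × (1 + 0.0585)^14 = 5,319.6531

R$5,320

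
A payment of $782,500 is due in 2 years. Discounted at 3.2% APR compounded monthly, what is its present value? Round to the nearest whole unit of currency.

$734,051

Periodic rate i = 0.032/12 = 0.00266667; n = 2 × 12 = 24 periods.
Discount factor = (1+0.00266667)^(−24) = 0.938085; PV = 782,500 × 0.938085 = 734,051.4374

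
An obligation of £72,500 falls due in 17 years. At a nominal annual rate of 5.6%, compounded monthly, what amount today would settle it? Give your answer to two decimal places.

i = 0.056/12 = 0.00466667 per month; n = 17·12 = 204.
Discount factor = (1+0.00466667)^(−204) = 0.386824; PV = 72,500 × 0.386824 = 28,044.7377

£28,044.74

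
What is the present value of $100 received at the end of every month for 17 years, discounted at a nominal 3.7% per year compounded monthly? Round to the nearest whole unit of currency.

$15,125

i = 0.037/12 = 0.00308333 per month; n = 17·12 = 204.
PV = 100 × [1 − (1+0.00308333)^(−204)] / 0.00308333 = 100 × 151.251625 = 15,125.1625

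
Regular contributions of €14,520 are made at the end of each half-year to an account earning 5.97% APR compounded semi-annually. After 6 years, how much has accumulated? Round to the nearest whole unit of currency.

i = 0.0597/2 = 0.02985 per half-year; n = 6·2 = 12.
FV = 14520 × [(1+0.02985)^12 − 1] / 0.02985 = 14520 × 14.179942 = 205,892.7539

€205,893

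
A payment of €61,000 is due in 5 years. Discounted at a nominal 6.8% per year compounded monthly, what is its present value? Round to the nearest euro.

€43,460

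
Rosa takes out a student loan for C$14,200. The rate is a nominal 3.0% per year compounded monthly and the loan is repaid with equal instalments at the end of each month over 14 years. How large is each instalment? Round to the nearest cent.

C$103.62

i = 0.03/12 = 0.0025 per month; n = 14·12 = 168.
Annuity-PV factor = 137.043486; PMT = 14200 / 137.043486 = 103.6167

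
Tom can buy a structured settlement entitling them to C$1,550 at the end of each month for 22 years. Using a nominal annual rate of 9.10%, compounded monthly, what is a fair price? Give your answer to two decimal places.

With 12 periods per year: i = 0.00758333, n = 264.
PV = 1550 × [1 − (1+0.00758333)^(−264)] / 0.00758333 = 1550 × 113.922348 = 176,579.6401

C$176,579.64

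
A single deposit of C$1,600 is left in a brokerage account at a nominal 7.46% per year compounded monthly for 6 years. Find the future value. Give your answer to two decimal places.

i = 0.0746/12 = 0.00621667 per month; n = 6·12 = 72.
FV = PV·(1+i)^n = 1,600 × 1.562386 = 2,499.8184

C$2,499.82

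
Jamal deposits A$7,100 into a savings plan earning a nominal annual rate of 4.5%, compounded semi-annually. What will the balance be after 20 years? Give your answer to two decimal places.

A$17,289.84

i = 0.045/2 = 0.0225 per half-year; n = 20·2 = 40.
FV = PV·(1+i)^n = 7,100 × 2.435189 = 17,289.8417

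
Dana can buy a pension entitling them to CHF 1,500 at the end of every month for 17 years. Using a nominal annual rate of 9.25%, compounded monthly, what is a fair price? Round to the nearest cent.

i = 0.0925/12 = 0.00770833 per month; n = 17·12 = 204.
PV = 1500 × [1 − (1+0.00770833)^(−204)] / 0.00770833 = 1500 × 102.644650 = 153,966.9757

CHF 153,966.98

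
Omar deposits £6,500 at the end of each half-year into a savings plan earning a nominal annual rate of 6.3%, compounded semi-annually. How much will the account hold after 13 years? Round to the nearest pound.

£255,822

With 2 periods per year: i = 0.0315, n = 26.
FV = 6500 × [(1+0.0315)^26 − 1] / 0.0315 = 6500 × 39.357224 = 255,821.9551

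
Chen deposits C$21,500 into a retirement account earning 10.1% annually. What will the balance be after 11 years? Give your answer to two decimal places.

21,500 × (1+0.101)^11 = 21,500 × 2.881778 = 61,958.2252

C$61,958.23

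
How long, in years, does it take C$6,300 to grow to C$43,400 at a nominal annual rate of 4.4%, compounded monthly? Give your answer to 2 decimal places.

Periodic rate i = 0.044/12 = 0.00366667.
(1+i)^n = 43400/6300 = 6.88889, so n = ln 6.88889 / ln 1.00367 = 527.3034 months
= 527.3034/12 years

43.94 years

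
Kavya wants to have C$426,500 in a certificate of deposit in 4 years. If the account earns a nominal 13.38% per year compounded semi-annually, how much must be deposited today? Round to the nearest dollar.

C$254,056

Periodic rate i = 0.1338/2 = 0.0669; n = 4 × 2 = 8 periods.
Discount factor = (1+0.0669)^(−8) = 0.595676; PV = 426,500 × 0.595676 = 254,055.9172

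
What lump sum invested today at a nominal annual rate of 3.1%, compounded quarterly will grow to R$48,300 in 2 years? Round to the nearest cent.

R$45,407.20

i = 0.031/4 = 0.00775 per quarter; n = 2·4 = 8.
PV = 48,300 / (1 + 0.00775)^8 = 48,300 / 1.063708 = 45,407.1952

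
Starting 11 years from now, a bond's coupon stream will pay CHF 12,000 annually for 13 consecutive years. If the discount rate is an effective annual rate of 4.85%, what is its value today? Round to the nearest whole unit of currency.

Value one period before first payment (t=10): 12000 × [1 − (1+0.0485)^(−13)] / 0.0485 = 12000 × 9.478982 = 113,747.7844
Discount back 10 years: 113,747.7844 × (1+0.0485)^(−10) = 113,747.7844 × 0.622753 = 70,836.7452

CHF 70,837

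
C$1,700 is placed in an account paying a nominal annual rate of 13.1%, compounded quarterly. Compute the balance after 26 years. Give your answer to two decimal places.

Periodic rate i = 0.131/4 = 0.03275; n = 26 × 4 = 104 periods.
FV = 1,700 × (1 + 0.03275)^104 = 48,523.2745

C$48,523.27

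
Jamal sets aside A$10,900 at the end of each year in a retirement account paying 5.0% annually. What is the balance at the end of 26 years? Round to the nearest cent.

FV = 10900 × [(1+0.05)^26 − 1] / 0.05 = 10900 × 51.113454 = 557,136.6460

A$557,136.65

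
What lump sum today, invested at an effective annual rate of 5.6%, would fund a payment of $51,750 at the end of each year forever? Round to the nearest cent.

$924,107.14

PV = C/r = 51750/0.056 = 924,107.1429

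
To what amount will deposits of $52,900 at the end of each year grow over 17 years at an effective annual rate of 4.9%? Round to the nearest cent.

Accumulation factor s(17|0.049) = 25.616140; FV = 52900 × 25.616140 = 1,355,093.7867

$1,355,093.79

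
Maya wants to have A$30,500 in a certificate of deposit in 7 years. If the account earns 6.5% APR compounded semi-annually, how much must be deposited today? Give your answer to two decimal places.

A$19,491.22

With 2 periods per year: i = 0.0325, n = 14.
Discount factor = (1+0.0325)^(−14) = 0.639056; PV = 30,500 × 0.639056 = 19,491.2187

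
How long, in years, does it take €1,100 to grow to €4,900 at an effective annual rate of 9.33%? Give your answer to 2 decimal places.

(1+i)^n = 4900/1100 = 4.45455, so n = ln 4.45455 / ln 1.0933 = 16.7479 years

16.75 years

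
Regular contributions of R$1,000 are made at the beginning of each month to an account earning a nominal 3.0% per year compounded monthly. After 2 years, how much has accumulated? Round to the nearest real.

R$24,765

With 12 periods per year: i = 0.0025, n = 24.
FV = PMT · [(1+i)^n − 1] / i × (1+i) = 1000 · 24.764575 = 24,764.5747
(Beginning-of-period payments → annuity-due factor ×(1+i).)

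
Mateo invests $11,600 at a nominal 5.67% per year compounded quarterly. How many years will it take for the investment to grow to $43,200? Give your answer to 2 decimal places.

Periodic rate i = 0.0567/4 = 0.014175.
n = ln(43200/11600) / ln(1+0.014175) = ln(3.72414) / 0.014075 = 93.4132 quarters
= 93.4132/4 years

23.35 years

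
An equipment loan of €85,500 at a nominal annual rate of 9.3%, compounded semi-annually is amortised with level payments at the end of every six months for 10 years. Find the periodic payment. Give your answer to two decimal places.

€6,658.62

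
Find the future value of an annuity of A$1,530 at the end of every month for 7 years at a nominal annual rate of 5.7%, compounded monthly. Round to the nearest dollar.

A$157,486

i = 0.057/12 = 0.00475 per month; n = 7·12 = 84.
Accumulation factor s(84|0.00475) = 102.931887; FV = 1530 × 102.931887 = 157,485.7868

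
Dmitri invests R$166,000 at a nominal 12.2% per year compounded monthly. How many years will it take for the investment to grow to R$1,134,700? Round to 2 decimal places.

15.84 years

Periodic rate i = 0.122/12 = 0.0101667.
(1+i)^n = 1.1347e+06/166000 = 6.83554, so n = ln 6.83554 / ln 1.01017 = 190.0220 months
= 190.0220/12 years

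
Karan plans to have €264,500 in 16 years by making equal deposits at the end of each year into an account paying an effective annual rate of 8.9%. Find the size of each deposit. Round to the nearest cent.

FV-annuity factor = 32.723882; PMT = 264500 / 32.723882 = 8,082.7820

€8,082.78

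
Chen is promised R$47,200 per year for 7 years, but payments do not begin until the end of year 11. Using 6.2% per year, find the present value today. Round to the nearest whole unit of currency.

R$143,362

Value one period before first payment (t=10): 47200 × [1 − (1+0.062)^(−7)] / 0.062 = 47200 × 5.542915 = 261,625.5959
PV₀ = 261,625.5959 / (1+0.062)^10 = 261,625.5959 / 1.824926 = 143,362.3341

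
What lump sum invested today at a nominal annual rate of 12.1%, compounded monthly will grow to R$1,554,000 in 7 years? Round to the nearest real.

i = 0.121/12 = 0.0100833 per month; n = 7·12 = 84.
Discount factor = (1+0.0100833)^(−84) = 0.430521; PV = 1,554,000 × 0.430521 = 669,030.2876

R$669,030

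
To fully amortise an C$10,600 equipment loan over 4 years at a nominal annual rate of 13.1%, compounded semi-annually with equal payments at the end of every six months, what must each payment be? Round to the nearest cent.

i = 0.131/2 = 0.0655 per half-year; n = 4·2 = 8.
PMT = 10600 / ( [1 − (1+0.0655)^(−8)] / 0.0655 ) = 10600 / 6.076846 = 1,744.3258

C$1,744.33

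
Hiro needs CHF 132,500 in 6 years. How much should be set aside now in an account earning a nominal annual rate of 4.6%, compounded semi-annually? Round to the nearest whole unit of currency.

CHF 100,858

i = 0.046/2 = 0.023 per half-year; n = 6·2 = 12.
PV = FV·(1+i)^(−n) = 132,500 × 0.761189 = 100,857.5174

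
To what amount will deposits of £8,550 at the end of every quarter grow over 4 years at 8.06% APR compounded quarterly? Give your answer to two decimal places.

i = 0.0806/4 = 0.02015 per quarter; n = 4·4 = 16.
FV = PMT · [(1+i)^n − 1] / i = 8550 · 18.661010 = 159,551.6366

£159,551.64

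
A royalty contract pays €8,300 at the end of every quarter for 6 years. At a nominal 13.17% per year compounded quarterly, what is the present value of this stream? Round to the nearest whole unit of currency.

€136,237

i = 0.1317/4 = 0.032925 per quarter; n = 6·4 = 24.
PV = 8300 × [1 − (1+0.032925)^(−24)] / 0.032925 = 8300 × 16.414055 = 136,236.6548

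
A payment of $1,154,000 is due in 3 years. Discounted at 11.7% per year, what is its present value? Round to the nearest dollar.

$828,030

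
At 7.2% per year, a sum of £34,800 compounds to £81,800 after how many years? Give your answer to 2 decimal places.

12.29 years

n = ln(81800/34800) / ln(1+0.072) = ln(2.35057) / 0.069526 = 12.2927 years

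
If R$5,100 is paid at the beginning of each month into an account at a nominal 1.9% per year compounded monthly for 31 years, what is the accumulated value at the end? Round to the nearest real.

i = 0.019/12 = 0.00158333 per month; n = 31·12 = 372.
Accumulation factor s(372|0.00158333) × (1+i) = 506.914651; FV = 5100 × 506.914651 = 2,585,264.7201
(Beginning-of-period payments → annuity-due factor ×(1+i).)

R$2,585,265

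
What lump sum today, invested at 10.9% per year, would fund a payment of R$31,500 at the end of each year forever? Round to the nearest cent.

PV = C/r = 31500/0.109 = 288,990.8257

R$288,990.83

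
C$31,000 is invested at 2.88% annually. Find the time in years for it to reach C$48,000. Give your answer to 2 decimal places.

(1+i)^n = 48000/31000 = 1.54839, so n = ln 1.54839 / ln 1.0288 = 15.3986 years

15.40 years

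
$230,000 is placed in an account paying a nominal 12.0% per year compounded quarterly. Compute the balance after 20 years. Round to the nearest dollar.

Periodic rate i = 0.12/4 = 0.03; n = 20 × 4 = 80 periods.
FV = PV·(1+i)^n = 230,000 × 10.640891 = 2,447,404.8280

$2,447,405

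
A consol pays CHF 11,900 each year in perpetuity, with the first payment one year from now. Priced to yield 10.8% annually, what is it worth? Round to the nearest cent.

CHF 110,185.19

PV = PMT / i = 11900 / 0.108 = 110,185.1852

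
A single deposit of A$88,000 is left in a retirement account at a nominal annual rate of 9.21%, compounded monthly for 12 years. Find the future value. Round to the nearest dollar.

i = 0.0921/12 = 0.007675 per month; n = 12·12 = 144.
FV = PV·(1+i)^n = 88,000 × 3.007113 = 264,625.9147

A$264,626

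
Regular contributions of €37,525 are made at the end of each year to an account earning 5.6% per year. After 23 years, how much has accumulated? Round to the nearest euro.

€1,676,315

FV = PMT · [(1+i)^n − 1] / i = 37525 · 44.671945 = 1,676,314.7258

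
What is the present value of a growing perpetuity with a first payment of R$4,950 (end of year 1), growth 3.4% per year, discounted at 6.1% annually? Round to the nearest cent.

R$183,333.33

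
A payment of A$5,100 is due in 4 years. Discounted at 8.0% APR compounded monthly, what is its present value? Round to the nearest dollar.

With 12 periods per year: i = 0.00666667, n = 48.
PV = FV·(1+i)^(−n) = 5,100 × 0.726921 = 3,707.2950

A$3,707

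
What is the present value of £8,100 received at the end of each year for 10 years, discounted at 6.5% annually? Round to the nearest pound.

£58,230

PV = 8100 × [1 − (1+0.065)^(−10)] / 0.065 = 8100 × 7.188830 = 58,229.5248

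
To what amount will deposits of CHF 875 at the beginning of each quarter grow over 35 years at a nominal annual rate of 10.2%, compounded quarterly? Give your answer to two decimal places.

With 4 periods per year: i = 0.0255, n = 140.
Accumulation factor s(140|0.0255) × (1+i) = 1325.588825; FV = 875 × 1325.588825 = 1,159,890.2219
(Beginning-of-period payments → annuity-due factor ×(1+i).)

CHF 1,159,890.22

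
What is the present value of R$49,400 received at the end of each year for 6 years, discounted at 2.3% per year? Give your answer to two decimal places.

R$273,930.84

PV = PMT · [1 − (1+i)^(−n)] / i = 49400 · 5.545159 = 273,930.8357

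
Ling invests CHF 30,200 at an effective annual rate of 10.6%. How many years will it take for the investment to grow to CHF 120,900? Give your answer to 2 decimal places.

13.77 years

(1+i)^n = 120900/30200 = 4.00331, so n = ln 4.00331 / ln 1.106 = 13.7680 years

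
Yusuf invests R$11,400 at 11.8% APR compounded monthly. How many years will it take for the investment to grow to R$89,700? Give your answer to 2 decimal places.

17.57 years

Periodic rate i = 0.118/12 = 0.00983333.
n = ln(89700/11400) / ln(1+0.00983333) = ln(7.86842) / 0.009785 = 210.8119 months
= 210.8119/12 years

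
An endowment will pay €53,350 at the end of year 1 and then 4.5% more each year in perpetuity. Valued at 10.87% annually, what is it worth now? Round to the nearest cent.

PV = PMT / (i − g) = 53350 / (0.1087 − 0.045) = 53350 / 0.063700 = 837,519.6232

€837,519.62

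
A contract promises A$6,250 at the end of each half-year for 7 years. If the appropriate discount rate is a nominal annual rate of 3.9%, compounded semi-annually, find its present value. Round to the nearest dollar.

Periodic rate i = 0.039/2 = 0.0195; n = 7 × 2 = 14 periods.
PV = 6250 × [1 − (1+0.0195)^(−14)] / 0.0195 = 6250 × 12.148959 = 75,930.9938

A$75,931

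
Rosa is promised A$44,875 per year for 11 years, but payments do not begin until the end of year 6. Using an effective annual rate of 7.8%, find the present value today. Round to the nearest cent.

A$222,213.70

Value one period before first payment (t=5): 44875 × [1 − (1+0.078)^(−11)] / 0.078 = 44875 × 7.208754 = 323,492.8183
PV₀ = 323,492.8183 / (1+0.078)^5 = 323,492.8183 / 1.455773 = 222,213.7044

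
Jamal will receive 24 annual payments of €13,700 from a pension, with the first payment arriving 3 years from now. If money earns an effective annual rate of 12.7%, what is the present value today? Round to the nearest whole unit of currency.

Value one period before first payment (t=2): 13700 × [1 − (1+0.127)^(−24)] / 0.127 = 13700 × 7.427309 = 101,754.1364
PV₀ = 101,754.1364 / (1+0.127)^2 = 101,754.1364 / 1.270129 = 80,113.2297

€80,113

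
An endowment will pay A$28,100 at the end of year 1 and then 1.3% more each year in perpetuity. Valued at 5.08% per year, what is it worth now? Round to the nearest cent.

PV = PMT / (i − g) = 28100 / (0.0508 − 0.013) = 28100 / 0.037800 = 743,386.2434

A$743,386.24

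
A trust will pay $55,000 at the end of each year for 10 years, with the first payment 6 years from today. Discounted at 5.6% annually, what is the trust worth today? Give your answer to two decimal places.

$314,193.44

Value one period before first payment (t=5): 55000 × [1 − (1+0.056)^(−10)] / 0.056 = 55000 × 7.501602 = 412,588.1041
Discount back 5 years: 412,588.1041 × (1+0.056)^(−5) = 412,588.1041 × 0.761518 = 314,193.4384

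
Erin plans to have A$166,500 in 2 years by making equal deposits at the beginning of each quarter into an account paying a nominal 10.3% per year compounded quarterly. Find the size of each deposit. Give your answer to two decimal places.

With 4 periods per year: i = 0.02575, n = 8.
PMT = 166500 / ( [(1+0.02575)^8 − 1] / 0.02575 × (1+i) ) = 166500 / 8.984905 = 18,531.0809

A$18,531.08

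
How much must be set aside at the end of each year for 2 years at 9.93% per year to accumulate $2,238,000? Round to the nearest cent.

PMT = 2.238e+06 / ( [(1+0.0993)^2 − 1] / 0.0993 ) = 2.238e+06 / 2.099300 = 1,066,069.6423

$1,066,069.64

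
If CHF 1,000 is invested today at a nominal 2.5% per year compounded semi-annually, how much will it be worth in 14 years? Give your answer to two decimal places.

CHF 1,415.99

i = 0.025/2 = 0.0125 per half-year; n = 14·2 = 28.
1,000 × (1+0.0125)^28 = 1,000 × 1.415992 = 1,415.9923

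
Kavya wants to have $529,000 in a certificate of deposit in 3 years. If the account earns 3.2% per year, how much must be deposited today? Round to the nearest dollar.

$481,301

PV = 529,000 / (1 + 0.032)^3 = 529,000 / 1.099105 = 481,300.7962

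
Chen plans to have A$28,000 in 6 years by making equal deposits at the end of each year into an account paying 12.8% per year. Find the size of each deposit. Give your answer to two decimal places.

FV-annuity factor = 8.280782; PMT = 28000 / 8.280782 = 3,381.3231

A$3,381.32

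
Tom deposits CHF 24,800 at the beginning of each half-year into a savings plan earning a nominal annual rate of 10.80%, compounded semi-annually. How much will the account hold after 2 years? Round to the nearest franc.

CHF 113,335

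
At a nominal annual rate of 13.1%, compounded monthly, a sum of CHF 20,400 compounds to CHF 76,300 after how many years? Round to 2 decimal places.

10.12 years

Periodic rate i = 0.131/12 = 0.0109167.
(1+i)^n = 76300/20400 = 3.74020, so n = ln 3.74020 / ln 1.01092 = 121.4954 months
= 121.4954/12 years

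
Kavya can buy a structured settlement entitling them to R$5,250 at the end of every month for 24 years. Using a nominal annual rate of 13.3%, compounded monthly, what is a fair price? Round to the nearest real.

i = 0.133/12 = 0.0110833 per month; n = 24·12 = 288.
Annuity factor a(288|0.0110833) = 86.452557; PV = 5250 × 86.452557 = 453,875.9262

R$453,876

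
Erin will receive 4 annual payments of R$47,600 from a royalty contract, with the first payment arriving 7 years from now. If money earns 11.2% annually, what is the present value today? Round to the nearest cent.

R$77,773.28

PV at t=6 (ordinary 4-year annuity): 47600 × a(4|0.112) = 47600 × 3.089244 = 147,048.0143
PV₀ = 147,048.0143 / (1+0.112)^6 = 147,048.0143 / 1.890727 = 77,773.2846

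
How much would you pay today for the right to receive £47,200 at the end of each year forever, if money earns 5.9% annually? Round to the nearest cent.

PV = PMT / i = 47200 / 0.059 = 800,000.0000

£800,000.00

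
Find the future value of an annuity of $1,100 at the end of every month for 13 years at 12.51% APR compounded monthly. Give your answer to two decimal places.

$426,535.79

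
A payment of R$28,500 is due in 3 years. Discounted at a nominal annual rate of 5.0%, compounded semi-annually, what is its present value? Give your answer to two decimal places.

Periodic rate i = 0.05/2 = 0.025; n = 3 × 2 = 6 periods.
PV = 28,500 / (1 + 0.025)^6 = 28,500 / 1.159693 = 24,575.4607

R$24,575.46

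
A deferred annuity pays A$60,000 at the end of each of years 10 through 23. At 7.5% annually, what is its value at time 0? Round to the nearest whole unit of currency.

A$265,668

PV at t=9 (ordinary 14-year annuity): 60000 × a(14|0.075) = 60000 × 8.489154 = 509,349.2236
Discount back 9 years: 509,349.2236 × (1+0.075)^(−9) = 509,349.2236 × 0.521583 = 265,668.1370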